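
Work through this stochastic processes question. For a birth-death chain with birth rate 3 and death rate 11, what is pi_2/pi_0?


For birth-death process, pi_n/pi_0 = (lambda/mu)^n
= (3/11)^2
= 0.0744

0.0744


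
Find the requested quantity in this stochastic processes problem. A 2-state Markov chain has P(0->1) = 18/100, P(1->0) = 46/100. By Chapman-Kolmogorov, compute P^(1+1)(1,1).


P^2 = P^1 * P^1
Computing via matrix multiplication of the transition matrix.
Entry (1,1) of P^2 = 0.3744

0.3744


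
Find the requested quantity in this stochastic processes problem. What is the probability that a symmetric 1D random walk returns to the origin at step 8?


P(S(8) = 0) = C(8,4) / 4^4
= 70 / 256
= 0.2734

0.2734


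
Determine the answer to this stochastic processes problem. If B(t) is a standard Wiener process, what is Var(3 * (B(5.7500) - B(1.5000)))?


Var(alpha*(B(t)-B(s))) = alpha^2 * (t-s)
= 3^2 * (5.7500 - 1.5000)
= 9 * 4.2500
= 38.2500

38.2500


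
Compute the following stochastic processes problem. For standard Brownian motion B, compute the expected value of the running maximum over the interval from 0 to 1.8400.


E(max B(s)) = sqrt(2t/pi)
= sqrt(2*1.8400/pi)
= sqrt(1.1714)
= 1.0823

1.0823


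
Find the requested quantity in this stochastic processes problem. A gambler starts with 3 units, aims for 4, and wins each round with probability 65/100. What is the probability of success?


Gambler's ruin formula:
r = q/p = 0.3500/0.6500 = 0.5385
P(win) = (1 - r^i)/(1 - r^N)
= (1 - 0.5385^3)/(1 - 0.5385^4)
= 0.9213

0.9213


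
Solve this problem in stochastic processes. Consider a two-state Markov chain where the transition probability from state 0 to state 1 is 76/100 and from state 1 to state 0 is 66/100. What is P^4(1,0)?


Computing P^4 by matrix multiplication.
P = [[0.2400, 0.7600], [0.6600, 0.3400]]
After raising P to the power 4:
P^4(1,0) = 0.4503

0.4503


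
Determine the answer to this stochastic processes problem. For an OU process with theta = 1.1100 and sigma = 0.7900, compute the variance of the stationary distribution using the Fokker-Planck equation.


Stationary variance = sigma^2 / (2*theta)
= 0.7900^2 / (2*1.1100)
= 0.6241 / 2.2200
= 0.2811

0.2811


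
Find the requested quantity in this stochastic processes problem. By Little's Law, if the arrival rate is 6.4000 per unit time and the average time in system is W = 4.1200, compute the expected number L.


Little's Law: L = lambda * W
= 6.4000 * 4.1200
= 26.3680

26.3680


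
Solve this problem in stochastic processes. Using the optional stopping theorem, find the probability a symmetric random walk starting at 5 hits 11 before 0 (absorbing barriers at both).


By optional stopping theorem: E(M at tau) = M(0) = 5
P(hit 11)*11 + P(hit 0)*0 = 5
P(hit 11) = (5 - 0)/(11 - 0) = 5/11 = 0.4545

0.4545


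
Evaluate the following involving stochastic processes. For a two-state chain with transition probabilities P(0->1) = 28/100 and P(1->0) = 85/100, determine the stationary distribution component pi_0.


Stationary distribution: pi_0 = p10/(p01+p10), pi_1 = p01/(p01+p10)
p01 = 0.2800, p10 = 0.8500
pi_0 = 0.7522

0.7522


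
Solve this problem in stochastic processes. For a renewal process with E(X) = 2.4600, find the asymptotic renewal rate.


Long-run renewal rate = 1/E(X)
= 1/2.4600
= 0.4065

0.4065


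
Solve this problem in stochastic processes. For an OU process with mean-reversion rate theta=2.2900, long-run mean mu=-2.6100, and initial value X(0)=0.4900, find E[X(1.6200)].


E[X(t)] = mu + (X(0) - mu)*exp(-theta*t)
= -2.6100 + (0.4900 - -2.6100)*exp(-2.2900*1.6200)
= -2.6100 + 3.1000 * 0.0245
= -2.5341

-2.5341


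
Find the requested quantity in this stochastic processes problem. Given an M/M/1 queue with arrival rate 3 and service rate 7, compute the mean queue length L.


rho = 3/7 = 0.4286
L = rho/(1-rho)
= 0.4286/0.5714
= 0.7500

0.7500


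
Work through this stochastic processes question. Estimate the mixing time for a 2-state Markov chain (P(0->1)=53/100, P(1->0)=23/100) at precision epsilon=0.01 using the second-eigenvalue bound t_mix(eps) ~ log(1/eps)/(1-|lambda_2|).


lambda_2 = |1 - p01 - p10| = |1 - 0.5300 - 0.2300| = 0.2400
t_mix ~ log(1/eps)/(1 - |lambda_2|)
= log(100)/(1 - 0.2400) = 4.6052/0.7600
= 6.0594

6.0594


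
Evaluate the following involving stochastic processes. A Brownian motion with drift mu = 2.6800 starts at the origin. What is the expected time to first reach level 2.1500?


Expected first passage time = a/mu
= 2.1500/2.6800
= 0.8022

0.8022


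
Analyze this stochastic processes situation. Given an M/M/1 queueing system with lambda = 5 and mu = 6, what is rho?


rho = lambda/mu
= 5/6
= 0.8333

0.8333


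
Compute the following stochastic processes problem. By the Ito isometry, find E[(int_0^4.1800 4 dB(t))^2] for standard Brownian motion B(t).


By Ito isometry: E[(int f dB)^2] = int f^2 dt
= 4^2 * 4.1800
= 16 * 4.1800 = 66.8800

66.8800


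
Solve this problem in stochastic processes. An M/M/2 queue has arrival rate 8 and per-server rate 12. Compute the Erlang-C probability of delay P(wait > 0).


a = lambda/mu = 0.6667
rho = a/c = 0.3333
Erlang-C formula applied:
C(c,a) = 0.1667

0.1667


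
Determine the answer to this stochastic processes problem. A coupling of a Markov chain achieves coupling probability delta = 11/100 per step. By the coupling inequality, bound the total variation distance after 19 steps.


TV distance bound <= (1-delta)^n
= (1 - 0.1100)^19
= 0.8900^19
= 0.1092

0.1092


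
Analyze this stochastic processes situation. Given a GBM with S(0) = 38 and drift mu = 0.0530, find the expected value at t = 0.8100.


E[S(t)] = S(0) * exp(mu * t)
= 38 * exp(0.0530 * 0.8100)
= 38 * 1.0439
= 39.6669

39.6669


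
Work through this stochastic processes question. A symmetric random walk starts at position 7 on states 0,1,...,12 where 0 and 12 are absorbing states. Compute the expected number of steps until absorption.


For symmetric RW on 0,...,N with absorbing barriers, E(i) = i*(N-i)
E(7) = 7 * 5 = 35

35


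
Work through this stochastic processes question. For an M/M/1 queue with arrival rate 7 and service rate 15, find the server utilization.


rho = lambda/mu
= 7/15
= 0.4667

0.4667


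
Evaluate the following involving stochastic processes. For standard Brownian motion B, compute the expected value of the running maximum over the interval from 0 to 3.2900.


E(max B(s)) = sqrt(2t/pi)
= sqrt(2*3.2900/pi)
= sqrt(2.0945)
= 1.4472

1.4472


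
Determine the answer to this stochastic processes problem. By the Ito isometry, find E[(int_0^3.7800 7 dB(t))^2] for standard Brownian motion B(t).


By Ito isometry: E[(int f dB)^2] = int f^2 dt
= 7^2 * 3.7800
= 49 * 3.7800 = 185.2200

185.2200


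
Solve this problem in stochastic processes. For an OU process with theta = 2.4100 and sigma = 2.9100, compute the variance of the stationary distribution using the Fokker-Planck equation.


Stationary variance = sigma^2 / (2*theta)
= 2.9100^2 / (2*2.4100)
= 8.4681 / 4.8200
= 1.7569

1.7569


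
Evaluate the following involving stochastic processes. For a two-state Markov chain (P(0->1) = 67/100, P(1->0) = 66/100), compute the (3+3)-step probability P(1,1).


P^6 = P^3 * P^3
Computing via matrix multiplication of the transition matrix.
Entry (1,1) of P^6 = 0.5044

0.5044


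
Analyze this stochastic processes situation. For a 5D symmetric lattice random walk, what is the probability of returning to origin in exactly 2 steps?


P(return in 2 steps) = P(reverse first step) = 1/(2d)
= 1/10
= 0.1000

0.1000


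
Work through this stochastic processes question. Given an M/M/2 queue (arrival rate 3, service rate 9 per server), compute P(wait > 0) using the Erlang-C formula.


a = lambda/mu = 0.3333
rho = a/c = 0.1667
Erlang-C formula applied:
C(c,a) = 0.0476

0.0476


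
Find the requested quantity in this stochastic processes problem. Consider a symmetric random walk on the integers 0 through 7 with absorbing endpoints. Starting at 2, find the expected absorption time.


For symmetric RW on 0,...,N with absorbing barriers, E(i) = i*(N-i)
E(2) = 2 * 5 = 10

10


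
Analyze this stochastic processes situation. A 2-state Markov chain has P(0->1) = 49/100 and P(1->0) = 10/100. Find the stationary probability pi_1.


Stationary distribution: pi_0 = p10/(p01+p10), pi_1 = p01/(p01+p10)
p01 = 0.4900, p10 = 0.1000
pi_1 = 0.8305

0.8305


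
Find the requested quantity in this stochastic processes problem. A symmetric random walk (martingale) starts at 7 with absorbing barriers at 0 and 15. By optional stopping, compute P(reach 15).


By optional stopping theorem: E(M at tau) = M(0) = 7
P(hit 15)*15 + P(hit 0)*0 = 7
P(hit 15) = (7 - 0)/(15 - 0) = 7/15 = 0.4667

0.4667


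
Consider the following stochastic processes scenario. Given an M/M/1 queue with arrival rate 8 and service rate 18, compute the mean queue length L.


rho = 8/18 = 0.4444
L = rho/(1-rho)
= 0.4444/0.5556
= 0.8000

0.8000


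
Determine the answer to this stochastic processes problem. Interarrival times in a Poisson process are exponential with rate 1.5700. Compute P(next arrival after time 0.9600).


P(X > t) = exp(-lambda * t)
= exp(-1.5700 * 0.9600)
= exp(-1.5072) = 0.2215

0.2215


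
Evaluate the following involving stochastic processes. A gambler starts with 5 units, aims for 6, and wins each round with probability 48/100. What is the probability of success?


Gambler's ruin formula:
r = q/p = 0.5200/0.4800 = 1.0833
P(win) = (1 - r^i)/(1 - r^N)
= (1 - 1.0833^5)/(1 - 1.0833^6)
= 0.7983

0.7983


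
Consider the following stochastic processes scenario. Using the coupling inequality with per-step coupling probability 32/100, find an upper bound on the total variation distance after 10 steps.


TV distance bound <= (1-delta)^n
= (1 - 0.3200)^10
= 0.6800^10
= 0.0211

0.0211


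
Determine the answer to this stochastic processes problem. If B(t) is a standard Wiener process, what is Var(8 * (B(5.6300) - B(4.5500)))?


Var(alpha*(B(t)-B(s))) = alpha^2 * (t-s)
= 8^2 * (5.6300 - 4.5500)
= 64 * 1.0800
= 69.1200

69.1200


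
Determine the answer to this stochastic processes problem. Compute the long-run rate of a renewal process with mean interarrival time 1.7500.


Long-run renewal rate = 1/E(X)
= 1/1.7500
= 0.5714

0.5714


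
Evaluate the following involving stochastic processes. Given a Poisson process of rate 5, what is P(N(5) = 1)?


P(N(t)=k) = (lambda*t)^k * exp(-lambda*t) / k!
lambda*t = 25
= 25^1 * exp(-25) / 1!
= 25 * 1.3888e-11 / 1
= 3.4720e-10

3.4720e-10


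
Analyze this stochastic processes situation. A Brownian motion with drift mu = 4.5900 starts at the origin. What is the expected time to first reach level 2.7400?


Expected first passage time = a/mu
= 2.7400/4.5900
= 0.5969

0.5969


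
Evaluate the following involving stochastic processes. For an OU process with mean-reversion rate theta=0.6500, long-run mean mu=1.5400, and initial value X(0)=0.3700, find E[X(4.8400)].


E[X(t)] = mu + (X(0) - mu)*exp(-theta*t)
= 1.5400 + (0.3700 - 1.5400)*exp(-0.6500*4.8400)
= 1.5400 + -1.1700 * 0.0430
= 1.4897

1.4897


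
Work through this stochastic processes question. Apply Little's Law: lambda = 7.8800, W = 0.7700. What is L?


Little's Law: L = lambda * W
= 7.8800 * 0.7700
= 6.0676

6.0676


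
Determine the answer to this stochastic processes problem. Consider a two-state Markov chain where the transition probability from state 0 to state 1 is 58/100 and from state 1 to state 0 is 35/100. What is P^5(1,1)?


Computing P^5 by matrix multiplication.
P = [[0.4200, 0.5800], [0.3500, 0.6500]]
After raising P to the power 5:
P^5(1,1) = 0.6237

0.6237


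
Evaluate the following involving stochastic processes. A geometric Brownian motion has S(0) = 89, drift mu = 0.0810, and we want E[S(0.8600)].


E[S(t)] = S(0) * exp(mu * t)
= 89 * exp(0.0810 * 0.8600)
= 89 * 1.0721
= 95.4208

95.4208


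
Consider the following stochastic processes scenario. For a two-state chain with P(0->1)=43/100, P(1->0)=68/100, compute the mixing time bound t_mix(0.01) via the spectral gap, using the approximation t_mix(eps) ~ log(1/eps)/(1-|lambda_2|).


lambda_2 = |1 - p01 - p10| = |1 - 0.4300 - 0.6800| = 0.1100
t_mix ~ log(1/eps)/(1 - |lambda_2|)
= log(100)/(1 - 0.1100) = 4.6052/0.8900
= 5.1743

5.1743


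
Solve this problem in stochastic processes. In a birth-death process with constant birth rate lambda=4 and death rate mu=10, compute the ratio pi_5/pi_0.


For birth-death process, pi_n/pi_0 = (lambda/mu)^n
= (4/10)^5
= 0.0102

0.0102


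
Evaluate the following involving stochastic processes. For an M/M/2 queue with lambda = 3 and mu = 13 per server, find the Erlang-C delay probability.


a = lambda/mu = 0.2308
rho = a/c = 0.1154
Erlang-C formula applied:
C(c,a) = 0.0239

0.0239


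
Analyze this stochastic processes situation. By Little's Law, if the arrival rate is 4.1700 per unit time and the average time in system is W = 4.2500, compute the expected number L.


Little's Law: L = lambda * W
= 4.1700 * 4.2500
= 17.7225

17.7225


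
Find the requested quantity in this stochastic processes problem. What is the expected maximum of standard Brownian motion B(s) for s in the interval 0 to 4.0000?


E(max B(s)) = sqrt(2t/pi)
= sqrt(2*4.0000/pi)
= sqrt(2.5465)
= 1.5958

1.5958


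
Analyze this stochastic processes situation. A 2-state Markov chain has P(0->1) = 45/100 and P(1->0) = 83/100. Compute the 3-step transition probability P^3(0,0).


Computing P^3 by matrix multiplication.
P = [[0.5500, 0.4500], [0.8300, 0.1700]]
After raising P to the power 3:
P^3(0,0) = 0.6407

0.6407


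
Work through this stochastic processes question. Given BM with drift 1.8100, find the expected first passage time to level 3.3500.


Expected first passage time = a/mu
= 3.3500/1.8100
= 1.8508

1.8508


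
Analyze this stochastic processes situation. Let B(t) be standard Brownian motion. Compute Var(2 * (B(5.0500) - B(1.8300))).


Var(alpha*(B(t)-B(s))) = alpha^2 * (t-s)
= 2^2 * (5.0500 - 1.8300)
= 4 * 3.2200
= 12.8800

12.8800


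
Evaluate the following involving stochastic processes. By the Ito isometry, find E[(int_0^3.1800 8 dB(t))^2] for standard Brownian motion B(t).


By Ito isometry: E[(int f dB)^2] = int f^2 dt
= 8^2 * 3.1800
= 64 * 3.1800 = 203.5200

203.5200


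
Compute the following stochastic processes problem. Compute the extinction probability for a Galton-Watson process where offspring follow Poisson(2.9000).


Since mu = 2.9000 > 1, extinction prob q < 1.
Solve s = exp(mu*(s-1)) iteratively.
q = 0.0668

0.0668


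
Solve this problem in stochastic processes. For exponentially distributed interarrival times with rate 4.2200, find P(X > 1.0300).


P(X > t) = exp(-lambda * t)
= exp(-4.2200 * 1.0300)
= exp(-4.3466) = 0.0130

0.0130


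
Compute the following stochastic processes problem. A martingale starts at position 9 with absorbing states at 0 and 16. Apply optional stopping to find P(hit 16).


By optional stopping theorem: E(M at tau) = M(0) = 9
P(hit 16)*16 + P(hit 0)*0 = 9
P(hit 16) = (9 - 0)/(16 - 0) = 9/16 = 0.5625

0.5625


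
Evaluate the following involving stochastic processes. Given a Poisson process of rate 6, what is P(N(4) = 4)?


P(N(t)=k) = (lambda*t)^k * exp(-lambda*t) / k!
lambda*t = 24
= 24^4 * exp(-24) / 4!
= 331776 * 3.7751e-11 / 24
= 5.2187e-07

5.2187e-07


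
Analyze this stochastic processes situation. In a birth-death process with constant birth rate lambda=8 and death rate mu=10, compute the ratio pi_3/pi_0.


For birth-death process, pi_n/pi_0 = (lambda/mu)^n
= (8/10)^3
= 0.5120

0.5120


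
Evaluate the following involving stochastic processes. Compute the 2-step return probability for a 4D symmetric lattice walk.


P(return in 2 steps) = P(reverse first step) = 1/(2d)
= 1/8
= 0.1250

0.1250


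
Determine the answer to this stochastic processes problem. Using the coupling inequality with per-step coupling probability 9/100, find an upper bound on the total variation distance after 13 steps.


TV distance bound <= (1-delta)^n
= (1 - 0.0900)^13
= 0.9100^13
= 0.2935

0.2935


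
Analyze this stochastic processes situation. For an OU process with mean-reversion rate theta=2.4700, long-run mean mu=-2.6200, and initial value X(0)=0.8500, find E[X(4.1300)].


E[X(t)] = mu + (X(0) - mu)*exp(-theta*t)
= -2.6200 + (0.8500 - -2.6200)*exp(-2.4700*4.1300)
= -2.6200 + 3.4700 * 3.7129e-05
= -2.6199

-2.6199


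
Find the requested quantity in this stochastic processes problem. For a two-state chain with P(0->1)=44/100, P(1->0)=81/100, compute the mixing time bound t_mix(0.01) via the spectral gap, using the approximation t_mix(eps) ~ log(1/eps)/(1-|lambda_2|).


lambda_2 = |1 - p01 - p10| = |1 - 0.4400 - 0.8100| = 0.2500
t_mix ~ log(1/eps)/(1 - |lambda_2|)
= log(100)/(1 - 0.2500) = 4.6052/0.7500
= 6.1402

6.1402


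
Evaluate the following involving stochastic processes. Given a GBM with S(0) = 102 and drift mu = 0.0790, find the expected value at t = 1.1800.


E[S(t)] = S(0) * exp(mu * t)
= 102 * exp(0.0790 * 1.1800)
= 102 * 1.0977
= 111.9657

111.9657


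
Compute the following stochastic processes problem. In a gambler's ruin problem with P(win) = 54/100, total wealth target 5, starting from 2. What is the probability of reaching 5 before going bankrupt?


Gambler's ruin formula:
r = q/p = 0.4600/0.5400 = 0.8519
P(win) = (1 - r^i)/(1 - r^N)
= (1 - 0.8519^2)/(1 - 0.8519^5)
= 0.4975

0.4975


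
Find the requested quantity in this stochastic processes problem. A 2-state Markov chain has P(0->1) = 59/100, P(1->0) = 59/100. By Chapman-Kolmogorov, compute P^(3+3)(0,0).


P^6 = P^3 * P^3
Computing via matrix multiplication of the transition matrix.
Entry (0,0) of P^6 = 0.5000

0.5000


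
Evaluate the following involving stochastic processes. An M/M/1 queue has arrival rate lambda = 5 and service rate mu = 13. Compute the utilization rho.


rho = lambda/mu
= 5/13
= 0.3846

0.3846


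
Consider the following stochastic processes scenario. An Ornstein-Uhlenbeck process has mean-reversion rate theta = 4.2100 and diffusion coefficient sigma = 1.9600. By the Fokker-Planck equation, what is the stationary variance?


Stationary variance = sigma^2 / (2*theta)
= 1.9600^2 / (2*4.2100)
= 3.8416 / 8.4200
= 0.4562

0.4562


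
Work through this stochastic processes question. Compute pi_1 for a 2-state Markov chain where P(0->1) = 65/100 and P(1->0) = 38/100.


Stationary distribution: pi_0 = p10/(p01+p10), pi_1 = p01/(p01+p10)
p01 = 0.6500, p10 = 0.3800
pi_1 = 0.6311

0.6311


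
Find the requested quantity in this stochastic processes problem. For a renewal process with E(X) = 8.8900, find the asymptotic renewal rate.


Long-run renewal rate = 1/E(X)
= 1/8.8900
= 0.1125

0.1125


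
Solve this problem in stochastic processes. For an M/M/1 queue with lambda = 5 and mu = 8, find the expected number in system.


rho = 5/8 = 0.6250
L = rho/(1-rho)
= 0.6250/0.3750
= 1.6667

1.6667


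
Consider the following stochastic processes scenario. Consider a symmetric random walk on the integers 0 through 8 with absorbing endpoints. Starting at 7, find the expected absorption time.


For symmetric RW on 0,...,N with absorbing barriers, E(i) = i*(N-i)
E(7) = 7 * 1 = 7

7


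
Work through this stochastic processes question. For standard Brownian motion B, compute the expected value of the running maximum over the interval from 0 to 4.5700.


E(max B(s)) = sqrt(2t/pi)
= sqrt(2*4.5700/pi)
= sqrt(2.9094)
= 1.7057

1.7057


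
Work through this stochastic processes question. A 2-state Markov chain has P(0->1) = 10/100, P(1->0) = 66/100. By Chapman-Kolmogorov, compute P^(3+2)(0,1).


P^5 = P^3 * P^2
Computing via matrix multiplication of the transition matrix.
Entry (0,1) of P^5 = 0.1315

0.1315


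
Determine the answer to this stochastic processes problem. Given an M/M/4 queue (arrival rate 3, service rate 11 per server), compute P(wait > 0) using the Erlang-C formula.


a = lambda/mu = 0.2727
rho = a/c = 0.0682
Erlang-C formula applied:
C(c,a) = 1.8833e-04

1.8833e-04


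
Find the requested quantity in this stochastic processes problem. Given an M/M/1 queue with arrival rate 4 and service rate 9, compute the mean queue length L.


rho = 4/9 = 0.4444
L = rho/(1-rho)
= 0.4444/0.5556
= 0.8000

0.8000


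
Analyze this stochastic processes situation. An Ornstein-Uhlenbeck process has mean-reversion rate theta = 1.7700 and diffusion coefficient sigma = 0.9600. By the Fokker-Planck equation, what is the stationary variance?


Stationary variance = sigma^2 / (2*theta)
= 0.9600^2 / (2*1.7700)
= 0.9216 / 3.5400
= 0.2603

0.2603


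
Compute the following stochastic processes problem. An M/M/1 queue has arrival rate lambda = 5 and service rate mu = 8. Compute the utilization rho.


rho = lambda/mu
= 5/8
= 0.6250

0.6250


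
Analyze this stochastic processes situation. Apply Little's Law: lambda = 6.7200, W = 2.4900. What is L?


Little's Law: L = lambda * W
= 6.7200 * 2.4900
= 16.7328

16.7328


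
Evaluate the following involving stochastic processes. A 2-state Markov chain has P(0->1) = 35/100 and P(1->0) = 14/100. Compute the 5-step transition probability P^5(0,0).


Computing P^5 by matrix multiplication.
P = [[0.6500, 0.3500], [0.1400, 0.8600]]
After raising P to the power 5:
P^5(0,0) = 0.3104

0.3104


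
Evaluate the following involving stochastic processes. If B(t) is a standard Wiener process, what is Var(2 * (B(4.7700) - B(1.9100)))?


Var(alpha*(B(t)-B(s))) = alpha^2 * (t-s)
= 2^2 * (4.7700 - 1.9100)
= 4 * 2.8600
= 11.4400

11.4400


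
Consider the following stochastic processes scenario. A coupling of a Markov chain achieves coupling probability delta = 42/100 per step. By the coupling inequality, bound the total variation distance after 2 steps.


TV distance bound <= (1-delta)^n
= (1 - 0.4200)^2
= 0.5800^2
= 0.3364

0.3364


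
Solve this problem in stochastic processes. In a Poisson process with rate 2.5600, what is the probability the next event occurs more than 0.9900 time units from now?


P(X > t) = exp(-lambda * t)
= exp(-2.5600 * 0.9900)
= exp(-2.5344) = 0.0793

0.0793


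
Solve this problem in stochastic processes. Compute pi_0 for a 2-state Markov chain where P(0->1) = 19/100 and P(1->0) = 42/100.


Stationary distribution: pi_0 = p10/(p01+p10), pi_1 = p01/(p01+p10)
p01 = 0.1900, p10 = 0.4200
pi_0 = 0.6885

0.6885


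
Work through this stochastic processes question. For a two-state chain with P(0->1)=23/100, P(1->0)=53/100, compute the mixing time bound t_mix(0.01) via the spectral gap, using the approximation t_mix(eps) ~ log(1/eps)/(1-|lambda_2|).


lambda_2 = |1 - p01 - p10| = |1 - 0.2300 - 0.5300| = 0.2400
t_mix ~ log(1/eps)/(1 - |lambda_2|)
= log(100)/(1 - 0.2400) = 4.6052/0.7600
= 6.0594

6.0594


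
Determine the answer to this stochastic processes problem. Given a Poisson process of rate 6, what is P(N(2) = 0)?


P(N(t)=k) = (lambda*t)^k * exp(-lambda*t) / k!
lambda*t = 12
= 12^0 * exp(-12) / 0!
= 1 * 6.1442e-06 / 1
= 6.1442e-06

6.1442e-06


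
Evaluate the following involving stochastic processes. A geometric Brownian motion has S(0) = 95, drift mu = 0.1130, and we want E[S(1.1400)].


E[S(t)] = S(0) * exp(mu * t)
= 95 * exp(0.1130 * 1.1400)
= 95 * 1.1375
= 108.0611

108.0611


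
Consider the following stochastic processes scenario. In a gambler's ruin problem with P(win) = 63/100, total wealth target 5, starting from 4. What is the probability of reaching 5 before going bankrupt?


Gambler's ruin formula:
r = q/p = 0.3700/0.6300 = 0.5873
P(win) = (1 - r^i)/(1 - r^N)
= (1 - 0.5873^4)/(1 - 0.5873^5)
= 0.9472

0.9472


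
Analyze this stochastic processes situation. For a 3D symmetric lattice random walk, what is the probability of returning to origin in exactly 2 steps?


P(return in 2 steps) = P(reverse first step) = 1/(2d)
= 1/6
= 0.1667

0.1667


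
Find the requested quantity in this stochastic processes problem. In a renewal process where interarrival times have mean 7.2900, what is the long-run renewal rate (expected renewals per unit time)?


Long-run renewal rate = 1/E(X)
= 1/7.2900
= 0.1372

0.1372


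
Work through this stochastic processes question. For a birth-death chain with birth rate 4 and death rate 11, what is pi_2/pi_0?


For birth-death process, pi_n/pi_0 = (lambda/mu)^n
= (4/11)^2
= 0.1322

0.1322


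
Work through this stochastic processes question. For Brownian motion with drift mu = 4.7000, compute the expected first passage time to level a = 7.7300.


Expected first passage time = a/mu
= 7.7300/4.7000
= 1.6447

1.6447


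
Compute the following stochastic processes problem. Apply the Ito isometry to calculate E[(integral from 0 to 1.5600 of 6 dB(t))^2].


By Ito isometry: E[(int f dB)^2] = int f^2 dt
= 6^2 * 1.5600
= 36 * 1.5600 = 56.1600

56.1600


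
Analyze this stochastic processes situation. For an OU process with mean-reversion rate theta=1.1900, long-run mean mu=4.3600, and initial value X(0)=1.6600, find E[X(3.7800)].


E[X(t)] = mu + (X(0) - mu)*exp(-theta*t)
= 4.3600 + (1.6600 - 4.3600)*exp(-1.1900*3.7800)
= 4.3600 + -2.7000 * 0.0111
= 4.3300

4.3300


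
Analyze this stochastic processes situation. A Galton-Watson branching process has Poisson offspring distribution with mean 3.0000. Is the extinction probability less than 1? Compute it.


Since mu = 3.0000 > 1, extinction prob q < 1.
Solve s = exp(mu*(s-1)) iteratively.
q = 0.0595

0.0595


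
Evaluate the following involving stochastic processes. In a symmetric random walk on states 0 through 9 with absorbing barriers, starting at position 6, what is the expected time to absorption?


For symmetric RW on 0,...,N with absorbing barriers, E(i) = i*(N-i)
E(6) = 6 * 3 = 18

18


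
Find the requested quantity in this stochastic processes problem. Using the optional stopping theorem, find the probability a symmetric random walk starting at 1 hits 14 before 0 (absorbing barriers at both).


By optional stopping theorem: E(M at tau) = M(0) = 1
P(hit 14)*14 + P(hit 0)*0 = 1
P(hit 14) = (1 - 0)/(14 - 0) = 1/14 = 0.0714

0.0714


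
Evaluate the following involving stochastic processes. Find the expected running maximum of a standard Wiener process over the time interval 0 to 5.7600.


E(max B(s)) = sqrt(2t/pi)
= sqrt(2*5.7600/pi)
= sqrt(3.6669)
= 1.9149

1.9149


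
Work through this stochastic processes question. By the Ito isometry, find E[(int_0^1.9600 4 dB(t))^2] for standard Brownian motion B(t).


By Ito isometry: E[(int f dB)^2] = int f^2 dt
= 4^2 * 1.9600
= 16 * 1.9600 = 31.3600

31.3600


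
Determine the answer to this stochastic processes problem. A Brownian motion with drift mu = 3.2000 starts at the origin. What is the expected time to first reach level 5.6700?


Expected first passage time = a/mu
= 5.6700/3.2000
= 1.7719

1.7719


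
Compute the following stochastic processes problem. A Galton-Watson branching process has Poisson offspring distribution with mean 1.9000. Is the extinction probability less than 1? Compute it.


Since mu = 1.9000 > 1, extinction prob q < 1.
Solve s = exp(mu*(s-1)) iteratively.
q = 0.2328

0.2328


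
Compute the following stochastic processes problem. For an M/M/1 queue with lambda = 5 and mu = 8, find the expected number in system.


rho = 5/8 = 0.6250
L = rho/(1-rho)
= 0.6250/0.3750
= 1.6667

1.6667


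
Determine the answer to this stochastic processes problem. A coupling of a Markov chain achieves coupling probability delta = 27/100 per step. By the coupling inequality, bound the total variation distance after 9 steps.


TV distance bound <= (1-delta)^n
= (1 - 0.2700)^9
= 0.7300^9
= 0.0589

0.0589


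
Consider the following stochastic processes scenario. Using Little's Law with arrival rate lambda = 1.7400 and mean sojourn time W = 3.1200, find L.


Little's Law: L = lambda * W
= 1.7400 * 3.1200
= 5.4288

5.4288


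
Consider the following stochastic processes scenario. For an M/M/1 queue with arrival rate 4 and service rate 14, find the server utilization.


rho = lambda/mu
= 4/14
= 0.2857

0.2857


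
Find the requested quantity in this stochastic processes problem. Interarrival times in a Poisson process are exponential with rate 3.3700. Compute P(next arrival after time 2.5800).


P(X > t) = exp(-lambda * t)
= exp(-3.3700 * 2.5800)
= exp(-8.6946) = 1.6749e-04

1.6749e-04


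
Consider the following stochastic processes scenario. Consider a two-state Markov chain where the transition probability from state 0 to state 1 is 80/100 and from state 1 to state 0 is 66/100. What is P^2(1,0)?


Computing P^2 by matrix multiplication.
P = [[0.2000, 0.8000], [0.6600, 0.3400]]
After raising P to the power 2:
P^2(1,0) = 0.3564

0.3564


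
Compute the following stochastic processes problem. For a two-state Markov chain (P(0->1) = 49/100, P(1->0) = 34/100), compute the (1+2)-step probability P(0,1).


P^3 = P^1 * P^2
Computing via matrix multiplication of the transition matrix.
Entry (0,1) of P^3 = 0.5875

0.5875


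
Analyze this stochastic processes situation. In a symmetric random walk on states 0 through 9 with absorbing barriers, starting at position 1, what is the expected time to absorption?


For symmetric RW on 0,...,N with absorbing barriers, E(i) = i*(N-i)
E(1) = 1 * 8 = 8

8


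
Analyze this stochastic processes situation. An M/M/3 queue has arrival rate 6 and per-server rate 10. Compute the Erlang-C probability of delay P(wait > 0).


a = lambda/mu = 0.6000
rho = a/c = 0.2000
Erlang-C formula applied:
C(c,a) = 0.0247

0.0247


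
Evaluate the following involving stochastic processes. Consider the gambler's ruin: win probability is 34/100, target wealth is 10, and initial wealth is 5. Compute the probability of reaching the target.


Gambler's ruin formula:
r = q/p = 0.6600/0.3400 = 1.9412
P(win) = (1 - r^i)/(1 - r^N)
= (1 - 1.9412^5)/(1 - 1.9412^10)
= 0.0350

0.0350


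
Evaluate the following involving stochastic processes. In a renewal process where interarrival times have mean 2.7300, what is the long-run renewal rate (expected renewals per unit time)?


Long-run renewal rate = 1/E(X)
= 1/2.7300
= 0.3663

0.3663


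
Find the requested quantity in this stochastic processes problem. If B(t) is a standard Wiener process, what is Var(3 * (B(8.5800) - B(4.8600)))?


Var(alpha*(B(t)-B(s))) = alpha^2 * (t-s)
= 3^2 * (8.5800 - 4.8600)
= 9 * 3.7200
= 33.4800

33.4800


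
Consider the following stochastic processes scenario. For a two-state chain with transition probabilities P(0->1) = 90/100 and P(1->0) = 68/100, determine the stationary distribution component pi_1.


Stationary distribution: pi_0 = p10/(p01+p10), pi_1 = p01/(p01+p10)
p01 = 0.9000, p10 = 0.6800
pi_1 = 0.5696

0.5696


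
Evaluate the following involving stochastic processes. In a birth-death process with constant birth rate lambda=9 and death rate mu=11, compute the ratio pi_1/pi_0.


For birth-death process, pi_n/pi_0 = (lambda/mu)^n
= (9/11)^1
= 0.8182

0.8182


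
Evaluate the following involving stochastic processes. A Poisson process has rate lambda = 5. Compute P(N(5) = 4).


P(N(t)=k) = (lambda*t)^k * exp(-lambda*t) / k!
lambda*t = 25
= 25^4 * exp(-25) / 4!
= 390625 * 1.3888e-11 / 24
= 2.2604e-07

2.2604e-07


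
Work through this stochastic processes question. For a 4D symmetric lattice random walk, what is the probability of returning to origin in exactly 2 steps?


P(return in 2 steps) = P(reverse first step) = 1/(2d)
= 1/8
= 0.1250

0.1250


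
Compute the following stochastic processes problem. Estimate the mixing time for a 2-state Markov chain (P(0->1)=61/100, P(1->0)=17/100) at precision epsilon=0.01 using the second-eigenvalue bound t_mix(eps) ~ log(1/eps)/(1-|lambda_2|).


lambda_2 = |1 - p01 - p10| = |1 - 0.6100 - 0.1700| = 0.2200
t_mix ~ log(1/eps)/(1 - |lambda_2|)
= log(100)/(1 - 0.2200) = 4.6052/0.7800
= 5.9041

5.9041


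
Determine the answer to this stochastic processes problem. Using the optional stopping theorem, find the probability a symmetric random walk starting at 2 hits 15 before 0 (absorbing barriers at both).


By optional stopping theorem: E(M at tau) = M(0) = 2
P(hit 15)*15 + P(hit 0)*0 = 2
P(hit 15) = (2 - 0)/(15 - 0) = 2/15 = 0.1333

0.1333


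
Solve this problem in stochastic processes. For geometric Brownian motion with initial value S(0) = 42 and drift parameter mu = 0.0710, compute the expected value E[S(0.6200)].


E[S(t)] = S(0) * exp(mu * t)
= 42 * exp(0.0710 * 0.6200)
= 42 * 1.0450
= 43.8901

43.8901


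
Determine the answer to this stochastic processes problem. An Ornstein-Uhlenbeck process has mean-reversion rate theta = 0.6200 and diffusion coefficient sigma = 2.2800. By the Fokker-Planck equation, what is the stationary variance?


Stationary variance = sigma^2 / (2*theta)
= 2.2800^2 / (2*0.6200)
= 5.1984 / 1.2400
= 4.1923

4.1923


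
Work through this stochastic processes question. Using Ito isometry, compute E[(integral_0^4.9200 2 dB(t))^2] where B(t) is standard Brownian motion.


By Ito isometry: E[(int f dB)^2] = int f^2 dt
= 2^2 * 4.9200
= 4 * 4.9200 = 19.6800

19.6800


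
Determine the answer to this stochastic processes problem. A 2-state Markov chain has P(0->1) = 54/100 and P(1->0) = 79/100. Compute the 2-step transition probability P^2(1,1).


Computing P^2 by matrix multiplication.
P = [[0.4600, 0.5400], [0.7900, 0.2100]]
After raising P to the power 2:
P^2(1,1) = 0.4707

0.4707


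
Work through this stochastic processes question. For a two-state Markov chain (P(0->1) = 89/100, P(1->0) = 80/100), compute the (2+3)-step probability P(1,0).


P^5 = P^2 * P^3
Computing via matrix multiplication of the transition matrix.
Entry (1,0) of P^5 = 0.5474

0.5474


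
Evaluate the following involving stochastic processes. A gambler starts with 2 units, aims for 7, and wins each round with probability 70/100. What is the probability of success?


Gambler's ruin formula:
r = q/p = 0.3000/0.7000 = 0.4286
P(win) = (1 - r^i)/(1 - r^N)
= (1 - 0.4286^2)/(1 - 0.4286^7)
= 0.8185

0.8185


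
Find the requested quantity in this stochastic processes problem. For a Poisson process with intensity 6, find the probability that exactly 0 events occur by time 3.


P(N(t)=k) = (lambda*t)^k * exp(-lambda*t) / k!
lambda*t = 18
= 18^0 * exp(-18) / 0!
= 1 * 1.5230e-08 / 1
= 1.5230e-08

1.5230e-08


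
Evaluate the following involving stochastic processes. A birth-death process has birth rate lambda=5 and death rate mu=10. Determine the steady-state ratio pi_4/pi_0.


For birth-death process, pi_n/pi_0 = (lambda/mu)^n
= (5/10)^4
= 0.0625

0.0625


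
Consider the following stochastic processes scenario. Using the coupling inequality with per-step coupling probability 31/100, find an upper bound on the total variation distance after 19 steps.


TV distance bound <= (1-delta)^n
= (1 - 0.3100)^19
= 0.6900^19
= 8.6723e-04

8.6723e-04


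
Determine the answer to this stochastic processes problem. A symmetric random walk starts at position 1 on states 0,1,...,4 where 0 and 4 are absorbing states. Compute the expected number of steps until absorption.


For symmetric RW on 0,...,N with absorbing barriers, E(i) = i*(N-i)
E(1) = 1 * 3 = 3

3


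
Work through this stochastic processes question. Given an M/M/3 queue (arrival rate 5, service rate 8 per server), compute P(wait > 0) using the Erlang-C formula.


a = lambda/mu = 0.6250
rho = a/c = 0.2083
Erlang-C formula applied:
C(c,a) = 0.0275

0.0275


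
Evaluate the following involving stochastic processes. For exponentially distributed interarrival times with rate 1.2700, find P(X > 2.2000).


P(X > t) = exp(-lambda * t)
= exp(-1.2700 * 2.2000)
= exp(-2.7940) = 0.0612

0.0612


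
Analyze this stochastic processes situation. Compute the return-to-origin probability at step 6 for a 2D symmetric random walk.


P = C(6,3)^2 / 4^6
= 20^2 / 4096
= 400 / 4096
= 0.0977

0.0977


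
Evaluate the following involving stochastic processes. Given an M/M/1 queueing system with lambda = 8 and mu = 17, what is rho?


rho = lambda/mu
= 8/17
= 0.4706

0.4706


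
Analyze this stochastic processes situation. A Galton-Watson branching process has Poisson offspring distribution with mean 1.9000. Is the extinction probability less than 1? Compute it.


Since mu = 1.9000 > 1, extinction prob q < 1.
Solve s = exp(mu*(s-1)) iteratively.
q = 0.2328

0.2328


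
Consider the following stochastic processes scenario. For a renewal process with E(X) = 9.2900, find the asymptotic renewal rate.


Long-run renewal rate = 1/E(X)
= 1/9.2900
= 0.1076

0.1076


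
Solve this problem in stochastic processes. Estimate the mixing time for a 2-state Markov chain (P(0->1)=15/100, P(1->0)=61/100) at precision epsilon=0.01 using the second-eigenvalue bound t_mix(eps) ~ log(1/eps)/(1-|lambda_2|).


lambda_2 = |1 - p01 - p10| = |1 - 0.1500 - 0.6100| = 0.2400
t_mix ~ log(1/eps)/(1 - |lambda_2|)
= log(100)/(1 - 0.2400) = 4.6052/0.7600
= 6.0594

6.0594


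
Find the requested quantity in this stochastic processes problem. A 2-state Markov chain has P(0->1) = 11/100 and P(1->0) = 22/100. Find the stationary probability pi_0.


Stationary distribution: pi_0 = p10/(p01+p10), pi_1 = p01/(p01+p10)
p01 = 0.1100, p10 = 0.2200
pi_0 = 0.6667

0.6667


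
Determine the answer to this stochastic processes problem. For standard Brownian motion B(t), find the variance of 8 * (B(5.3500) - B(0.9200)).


Var(alpha*(B(t)-B(s))) = alpha^2 * (t-s)
= 8^2 * (5.3500 - 0.9200)
= 64 * 4.4300
= 283.5200

283.5200


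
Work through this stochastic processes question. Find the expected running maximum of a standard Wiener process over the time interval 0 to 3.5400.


E(max B(s)) = sqrt(2t/pi)
= sqrt(2*3.5400/pi)
= sqrt(2.2536)
= 1.5012

1.5012


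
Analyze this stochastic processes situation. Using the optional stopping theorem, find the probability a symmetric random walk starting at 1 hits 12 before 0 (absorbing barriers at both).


By optional stopping theorem: E(M at tau) = M(0) = 1
P(hit 12)*12 + P(hit 0)*0 = 1
P(hit 12) = (1 - 0)/(12 - 0) = 1/12 = 0.0833

0.0833


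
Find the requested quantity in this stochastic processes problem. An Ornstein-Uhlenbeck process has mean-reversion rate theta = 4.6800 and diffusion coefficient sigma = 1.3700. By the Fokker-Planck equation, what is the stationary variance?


Stationary variance = sigma^2 / (2*theta)
= 1.3700^2 / (2*4.6800)
= 1.8769 / 9.3600
= 0.2005

0.2005


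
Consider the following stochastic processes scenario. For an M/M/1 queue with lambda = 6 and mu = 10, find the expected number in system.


rho = 6/10 = 0.6000
L = rho/(1-rho)
= 0.6000/0.4000
= 1.5000

1.5000


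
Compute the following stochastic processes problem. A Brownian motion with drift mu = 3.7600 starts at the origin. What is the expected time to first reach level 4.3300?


Expected first passage time = a/mu
= 4.3300/3.7600
= 1.1516

1.1516


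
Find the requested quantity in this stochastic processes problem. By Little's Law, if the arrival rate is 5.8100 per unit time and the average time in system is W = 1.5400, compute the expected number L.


Little's Law: L = lambda * W
= 5.8100 * 1.5400
= 8.9474

8.9474


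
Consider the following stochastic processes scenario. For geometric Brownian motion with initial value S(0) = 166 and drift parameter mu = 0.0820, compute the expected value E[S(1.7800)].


E[S(t)] = S(0) * exp(mu * t)
= 166 * exp(0.0820 * 1.7800)
= 166 * 1.1571
= 192.0869

192.0869
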